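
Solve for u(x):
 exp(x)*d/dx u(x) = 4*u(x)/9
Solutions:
 u(x) = C1*exp(-4*exp(-x)/9)


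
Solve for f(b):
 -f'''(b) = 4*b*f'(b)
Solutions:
 f(b) = C1 + Integral(C2*airyai(-2^(2/3)*b) + C3*airybi(-2^(2/3)*b), b)


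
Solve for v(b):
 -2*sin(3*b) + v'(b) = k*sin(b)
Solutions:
 v(b) = C1 - k*cos(b) - 2*cos(3*b)/3


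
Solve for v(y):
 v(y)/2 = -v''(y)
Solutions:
 v(y) = C1*sin(sqrt(2)*y/2) + C2*cos(sqrt(2)*y/2)


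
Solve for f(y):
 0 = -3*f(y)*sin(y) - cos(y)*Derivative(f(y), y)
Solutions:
 f(y) = C1*cos(y)^3


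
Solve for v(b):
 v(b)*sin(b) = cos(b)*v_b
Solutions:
 v(b) = C1/cos(b)


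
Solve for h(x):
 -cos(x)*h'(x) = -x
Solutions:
 h(x) = C1 + Integral(x/cos(x), x)


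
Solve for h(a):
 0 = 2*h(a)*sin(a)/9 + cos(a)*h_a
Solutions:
 h(a) = C1*cos(a)^(2/9)


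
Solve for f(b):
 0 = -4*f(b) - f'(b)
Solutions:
 f(b) = C1*exp(-4*b)


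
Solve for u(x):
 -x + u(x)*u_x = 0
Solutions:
 u(x) = -sqrt(C1 + x^2)
 u(x) = sqrt(C1 + x^2)


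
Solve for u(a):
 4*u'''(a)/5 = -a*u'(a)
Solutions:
 u(a) = C1 + Integral(C2*airyai(-10^(1/3)*a/2) + C3*airybi(-10^(1/3)*a/2), a)


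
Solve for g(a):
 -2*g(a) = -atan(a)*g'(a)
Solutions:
 g(a) = C1*exp(2*Integral(1/atan(a), a))


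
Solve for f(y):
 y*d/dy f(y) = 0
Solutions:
 f(y) = C1


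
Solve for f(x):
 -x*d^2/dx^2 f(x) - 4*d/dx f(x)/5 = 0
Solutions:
 f(x) = C1 + C2*x^(1/5)


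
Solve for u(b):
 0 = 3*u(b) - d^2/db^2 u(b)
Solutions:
 u(b) = C1*exp(-sqrt(3)*b) + C2*exp(sqrt(3)*b)


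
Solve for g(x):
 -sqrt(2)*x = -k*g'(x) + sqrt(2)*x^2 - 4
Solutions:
 g(x) = C1 + sqrt(2)*x^3/(3*k) + sqrt(2)*x^2/(2*k) - 4*x/k


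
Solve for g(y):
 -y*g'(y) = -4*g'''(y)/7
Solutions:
 g(y) = C1 + Integral(C2*airyai(14^(1/3)*y/2) + C3*airybi(14^(1/3)*y/2), y)


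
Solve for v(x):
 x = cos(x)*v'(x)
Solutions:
 v(x) = C1 + Integral(x/cos(x), x)


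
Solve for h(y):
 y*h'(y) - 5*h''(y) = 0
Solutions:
 h(y) = C1 + C2*erfi(sqrt(10)*y/10)


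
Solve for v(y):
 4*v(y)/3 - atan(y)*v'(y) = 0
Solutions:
 v(y) = C1*exp(4*Integral(1/atan(y), y)/3)


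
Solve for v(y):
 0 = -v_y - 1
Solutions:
 v(y) = C1 - y


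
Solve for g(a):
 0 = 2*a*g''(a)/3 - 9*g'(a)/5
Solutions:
 g(a) = C1 + C2*a^(37/10)


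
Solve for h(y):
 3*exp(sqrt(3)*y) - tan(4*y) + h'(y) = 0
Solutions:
 h(y) = C1 - sqrt(3)*exp(sqrt(3)*y) - log(cos(4*y))/4


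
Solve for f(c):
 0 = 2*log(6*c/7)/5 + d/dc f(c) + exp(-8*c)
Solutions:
 f(c) = C1 - 2*c*log(c)/5 + 2*c*(-log(6) + 1 + log(7))/5 + exp(-8*c)/8


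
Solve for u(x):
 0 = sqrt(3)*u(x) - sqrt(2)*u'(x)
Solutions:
 u(x) = C1*exp(sqrt(6)*x/2)


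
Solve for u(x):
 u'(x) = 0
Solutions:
 u(x) = C1


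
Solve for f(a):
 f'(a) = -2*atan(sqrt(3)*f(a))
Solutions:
 Integral(1/atan(sqrt(3)*_y), (_y, f(a))) = C1 - 2*a


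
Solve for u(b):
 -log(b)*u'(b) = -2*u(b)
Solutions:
 u(b) = C1*exp(2*li(b))


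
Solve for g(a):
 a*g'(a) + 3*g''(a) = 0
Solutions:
 g(a) = C1 + C2*erf(sqrt(6)*a/6)


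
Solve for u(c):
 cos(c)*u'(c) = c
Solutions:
 u(c) = C1 + Integral(c/cos(c), c)


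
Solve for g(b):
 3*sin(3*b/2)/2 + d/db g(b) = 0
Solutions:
 g(b) = C1 + cos(3*b/2)


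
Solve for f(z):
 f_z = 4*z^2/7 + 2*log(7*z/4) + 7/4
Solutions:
 f(z) = C1 + 4*z^3/21 + 2*z*log(z) - z/4 + z*log(49/16)


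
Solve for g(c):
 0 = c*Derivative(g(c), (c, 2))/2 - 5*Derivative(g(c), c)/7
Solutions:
 g(c) = C1 + C2*c^(17/7)


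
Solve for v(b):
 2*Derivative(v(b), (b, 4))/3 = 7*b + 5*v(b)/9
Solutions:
 v(b) = C1*exp(-5^(1/4)*6^(3/4)*b/6) + C2*exp(5^(1/4)*6^(3/4)*b/6) + C3*sin(5^(1/4)*6^(3/4)*b/6) + C4*cos(5^(1/4)*6^(3/4)*b/6) - 63*b/5


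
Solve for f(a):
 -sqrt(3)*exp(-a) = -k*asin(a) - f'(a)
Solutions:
 f(a) = C1 - a*k*asin(a) - k*sqrt(1 - a^2) - sqrt(3)*exp(-a)


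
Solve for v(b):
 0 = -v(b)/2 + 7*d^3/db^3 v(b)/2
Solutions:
 v(b) = C3*exp(7^(2/3)*b/7) + (C1*sin(sqrt(3)*7^(2/3)*b/14) + C2*cos(sqrt(3)*7^(2/3)*b/14))*exp(-7^(2/3)*b/14)


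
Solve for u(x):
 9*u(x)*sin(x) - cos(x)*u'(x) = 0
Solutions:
 u(x) = C1/cos(x)^9


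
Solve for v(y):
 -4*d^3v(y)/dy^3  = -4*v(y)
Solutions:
 v(y) = C3*exp(y) + (C1*sin(sqrt(3)*y/2) + C2*cos(sqrt(3)*y/2))*exp(-y/2)


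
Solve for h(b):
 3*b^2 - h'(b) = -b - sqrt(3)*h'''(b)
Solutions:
 h(b) = C1 + C2*exp(-3^(3/4)*b/3) + C3*exp(3^(3/4)*b/3) + b^3 + b^2/2 + 6*sqrt(3)*b


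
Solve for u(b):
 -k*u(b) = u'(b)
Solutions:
 u(b) = C1*exp(-b*k)


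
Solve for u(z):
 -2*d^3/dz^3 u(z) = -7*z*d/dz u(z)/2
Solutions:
 u(z) = C1 + Integral(C2*airyai(14^(1/3)*z/2) + C3*airybi(14^(1/3)*z/2), z)


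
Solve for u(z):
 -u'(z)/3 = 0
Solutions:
 u(z) = C1


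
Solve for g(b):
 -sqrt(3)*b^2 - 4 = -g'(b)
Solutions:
 g(b) = C1 + sqrt(3)*b^3/3 + 4*b


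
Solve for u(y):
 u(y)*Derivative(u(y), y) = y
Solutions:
 u(y) = -sqrt(C1 + y^2)
 u(y) = sqrt(C1 + y^2)


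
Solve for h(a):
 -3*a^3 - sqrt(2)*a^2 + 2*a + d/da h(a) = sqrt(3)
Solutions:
 h(a) = C1 + 3*a^4/4 + sqrt(2)*a^3/3 - a^2 + sqrt(3)*a


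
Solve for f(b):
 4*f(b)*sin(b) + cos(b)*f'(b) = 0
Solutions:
 f(b) = C1*cos(b)^4


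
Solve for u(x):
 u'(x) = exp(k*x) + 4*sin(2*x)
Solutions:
 u(x) = C1 - 2*cos(2*x) + exp(k*x)/k


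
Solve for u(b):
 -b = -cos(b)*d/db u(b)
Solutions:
 u(b) = C1 + Integral(b/cos(b), b)


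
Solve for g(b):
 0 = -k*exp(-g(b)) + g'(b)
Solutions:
 g(b) = log(C1 + b*k)


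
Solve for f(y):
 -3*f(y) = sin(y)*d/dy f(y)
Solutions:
 f(y) = C1*(cos(y) + 1)^(3/2)/(cos(y) - 1)^(3/2)


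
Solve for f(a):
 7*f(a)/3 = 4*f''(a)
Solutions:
 f(a) = C1*exp(-sqrt(21)*a/6) + C2*exp(sqrt(21)*a/6)


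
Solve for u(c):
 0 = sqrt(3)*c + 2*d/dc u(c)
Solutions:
 u(c) = C1 - sqrt(3)*c^2/4


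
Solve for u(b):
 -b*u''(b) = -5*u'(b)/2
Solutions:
 u(b) = C1 + C2*b^(7/2)


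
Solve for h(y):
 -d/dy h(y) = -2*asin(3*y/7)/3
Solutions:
 h(y) = C1 + 2*y*asin(3*y/7)/3 + 2*sqrt(49 - 9*y^2)/9


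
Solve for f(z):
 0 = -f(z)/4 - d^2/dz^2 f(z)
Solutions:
 f(z) = C1*sin(z/2) + C2*cos(z/2)


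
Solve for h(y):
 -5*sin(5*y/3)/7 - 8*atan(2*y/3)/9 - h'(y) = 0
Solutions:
 h(y) = C1 - 8*y*atan(2*y/3)/9 + 2*log(4*y^2 + 9)/3 + 3*cos(5*y/3)/7


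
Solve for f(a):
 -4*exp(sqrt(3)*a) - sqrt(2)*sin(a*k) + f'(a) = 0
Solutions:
 f(a) = C1 + 4*sqrt(3)*exp(sqrt(3)*a)/3 - sqrt(2)*cos(a*k)/k


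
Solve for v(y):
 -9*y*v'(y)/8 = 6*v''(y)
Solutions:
 v(y) = C1 + C2*erf(sqrt(6)*y/8)


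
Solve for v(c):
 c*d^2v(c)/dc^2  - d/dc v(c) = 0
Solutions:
 v(c) = C1 + C2*c^2


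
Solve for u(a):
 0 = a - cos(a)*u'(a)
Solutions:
 u(a) = C1 + Integral(a/cos(a), a)


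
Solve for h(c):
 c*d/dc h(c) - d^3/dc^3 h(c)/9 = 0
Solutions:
 h(c) = C1 + Integral(C2*airyai(3^(2/3)*c) + C3*airybi(3^(2/3)*c), c)


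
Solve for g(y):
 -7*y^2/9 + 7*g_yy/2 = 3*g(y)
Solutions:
 g(y) = C1*exp(-sqrt(42)*y/7) + C2*exp(sqrt(42)*y/7) - 7*y^2/27 - 49/81


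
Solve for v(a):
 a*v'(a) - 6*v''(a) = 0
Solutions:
 v(a) = C1 + C2*erfi(sqrt(3)*a/6)


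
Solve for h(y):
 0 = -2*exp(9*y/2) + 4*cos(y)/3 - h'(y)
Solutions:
 h(y) = C1 - 4*exp(9*y/2)/9 + 4*sin(y)/3


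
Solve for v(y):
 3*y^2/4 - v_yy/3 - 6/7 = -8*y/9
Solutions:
 v(y) = C1 + C2*y + 3*y^4/16 + 4*y^3/9 - 9*y^2/7


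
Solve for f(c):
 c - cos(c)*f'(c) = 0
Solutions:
 f(c) = C1 + Integral(c/cos(c), c)


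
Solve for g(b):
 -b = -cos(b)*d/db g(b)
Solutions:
 g(b) = C1 + Integral(b/cos(b), b)


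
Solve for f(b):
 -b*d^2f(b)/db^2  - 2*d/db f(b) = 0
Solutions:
 f(b) = C1 + C2/b


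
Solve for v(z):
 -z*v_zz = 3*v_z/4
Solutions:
 v(z) = C1 + C2*z^(1/4)


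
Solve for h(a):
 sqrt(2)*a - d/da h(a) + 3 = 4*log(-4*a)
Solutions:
 h(a) = C1 + sqrt(2)*a^2/2 - 4*a*log(-a) + a*(7 - 8*log(2))


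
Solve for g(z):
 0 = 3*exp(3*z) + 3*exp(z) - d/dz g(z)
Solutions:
 g(z) = C1 + exp(3*z) + 3*exp(z)


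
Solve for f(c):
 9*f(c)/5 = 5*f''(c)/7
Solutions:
 f(c) = C1*exp(-3*sqrt(7)*c/5) + C2*exp(3*sqrt(7)*c/5)


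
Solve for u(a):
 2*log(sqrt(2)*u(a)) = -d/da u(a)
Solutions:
 Integral(1/(2*log(_y) + log(2)), (_y, u(a))) = C1 - a


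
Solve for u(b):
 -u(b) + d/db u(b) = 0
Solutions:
 u(b) = C1*exp(b)


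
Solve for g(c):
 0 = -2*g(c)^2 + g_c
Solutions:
 g(c) = -1/(C1 + 2*c)


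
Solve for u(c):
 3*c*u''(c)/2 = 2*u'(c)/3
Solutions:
 u(c) = C1 + C2*c^(13/9)


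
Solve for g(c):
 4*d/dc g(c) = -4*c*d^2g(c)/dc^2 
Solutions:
 g(c) = C1 + C2*log(c)


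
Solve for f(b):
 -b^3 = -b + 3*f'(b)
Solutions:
 f(b) = C1 - b^4/12 + b^2/6


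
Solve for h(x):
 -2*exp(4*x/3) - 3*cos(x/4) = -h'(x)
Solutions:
 h(x) = C1 + 3*exp(4*x/3)/2 + 12*sin(x/4)


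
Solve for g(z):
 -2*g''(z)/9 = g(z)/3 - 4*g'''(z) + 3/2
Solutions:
 g(z) = C1*exp(z*(-(81*sqrt(6563) + 6562)^(1/3) - 1/(81*sqrt(6563) + 6562)^(1/3) + 2)/108)*sin(sqrt(3)*z*(-(81*sqrt(6563) + 6562)^(1/3) + (81*sqrt(6563) + 6562)^(-1/3))/108) + C2*exp(z*(-(81*sqrt(6563) + 6562)^(1/3) - 1/(81*sqrt(6563) + 6562)^(1/3) + 2)/108)*cos(sqrt(3)*z*(-(81*sqrt(6563) + 6562)^(1/3) + (81*sqrt(6563) + 6562)^(-1/3))/108) + C3*exp(z*((81*sqrt(6563) + 6562)^(-1/3) + 1 + (81*sqrt(6563) + 6562)^(1/3))/54) - 9/2


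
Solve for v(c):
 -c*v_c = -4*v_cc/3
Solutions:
 v(c) = C1 + C2*erfi(sqrt(6)*c/4)


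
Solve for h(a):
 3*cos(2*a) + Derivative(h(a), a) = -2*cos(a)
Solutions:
 h(a) = C1 - 2*sin(a) - 3*sin(2*a)/2


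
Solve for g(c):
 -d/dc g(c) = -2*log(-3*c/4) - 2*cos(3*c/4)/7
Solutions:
 g(c) = C1 + 2*c*log(-c) - 4*c*log(2) - 2*c + 2*c*log(3) + 8*sin(3*c/4)/21


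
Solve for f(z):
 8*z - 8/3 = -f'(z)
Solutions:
 f(z) = C1 - 4*z^2 + 8*z/3


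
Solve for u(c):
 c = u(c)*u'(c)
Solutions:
 u(c) = -sqrt(C1 + c^2)
 u(c) = sqrt(C1 + c^2)


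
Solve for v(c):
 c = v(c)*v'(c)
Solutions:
 v(c) = -sqrt(C1 + c^2)
 v(c) = sqrt(C1 + c^2)


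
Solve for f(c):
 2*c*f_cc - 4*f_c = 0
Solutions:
 f(c) = C1 + C2*c^3


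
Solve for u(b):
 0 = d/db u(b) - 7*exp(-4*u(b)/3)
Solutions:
 u(b) = 3*log(-I*(C1 + 28*b/3)^(1/4))
 u(b) = 3*log(I*(C1 + 28*b/3)^(1/4))
 u(b) = 3*log(-(C1 + 28*b/3)^(1/4))
 u(b) = 3*log(C1 + 28*b/3)/4


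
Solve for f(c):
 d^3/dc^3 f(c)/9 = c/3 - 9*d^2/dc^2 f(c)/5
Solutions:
 f(c) = C1 + C2*c + C3*exp(-81*c/5) + 5*c^3/162 - 25*c^2/4374


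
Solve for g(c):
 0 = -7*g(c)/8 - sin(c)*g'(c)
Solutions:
 g(c) = C1*(cos(c) + 1)^(7/16)/(cos(c) - 1)^(7/16)


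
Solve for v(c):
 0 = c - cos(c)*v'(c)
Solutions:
 v(c) = C1 + Integral(c/cos(c), c)


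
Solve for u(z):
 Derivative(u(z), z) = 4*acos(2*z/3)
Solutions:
 u(z) = C1 + 4*z*acos(2*z/3) - 2*sqrt(9 - 4*z^2)


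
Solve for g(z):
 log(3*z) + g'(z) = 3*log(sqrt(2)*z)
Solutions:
 g(z) = C1 + 2*z*log(z) - 2*z + z*log(2*sqrt(2)/3)


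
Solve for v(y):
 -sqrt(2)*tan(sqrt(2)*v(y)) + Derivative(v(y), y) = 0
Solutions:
 v(y) = sqrt(2)*(pi - asin(C1*exp(2*y)))/2
 v(y) = sqrt(2)*asin(C1*exp(2*y))/2


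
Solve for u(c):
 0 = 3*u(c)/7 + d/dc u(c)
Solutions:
 u(c) = C1*exp(-3*c/7)


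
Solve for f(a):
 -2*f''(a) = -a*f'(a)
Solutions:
 f(a) = C1 + C2*erfi(a/2)


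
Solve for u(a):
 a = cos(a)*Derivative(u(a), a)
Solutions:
 u(a) = C1 + Integral(a/cos(a), a)


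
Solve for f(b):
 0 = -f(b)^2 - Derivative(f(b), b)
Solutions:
 f(b) = 1/(C1 + b)


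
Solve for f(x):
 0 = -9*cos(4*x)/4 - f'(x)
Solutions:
 f(x) = C1 - 9*sin(4*x)/16


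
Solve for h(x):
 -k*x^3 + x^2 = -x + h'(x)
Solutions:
 h(x) = C1 - k*x^4/4 + x^3/3 + x^2/2


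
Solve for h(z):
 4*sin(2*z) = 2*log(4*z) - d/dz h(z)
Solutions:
 h(z) = C1 + 2*z*log(z) - 2*z + 4*z*log(2) + 2*cos(2*z)


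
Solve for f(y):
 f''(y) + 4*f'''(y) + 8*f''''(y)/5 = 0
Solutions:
 f(y) = C1 + C2*y + C3*exp(y*(-5 + sqrt(15))/4) + C4*exp(-y*(sqrt(15) + 5)/4)


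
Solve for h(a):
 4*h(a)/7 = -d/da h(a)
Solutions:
 h(a) = C1*exp(-4*a/7)


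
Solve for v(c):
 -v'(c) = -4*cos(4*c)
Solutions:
 v(c) = C1 + sin(4*c)


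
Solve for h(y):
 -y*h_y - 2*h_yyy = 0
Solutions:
 h(y) = C1 + Integral(C2*airyai(-2^(2/3)*y/2) + C3*airybi(-2^(2/3)*y/2), y)


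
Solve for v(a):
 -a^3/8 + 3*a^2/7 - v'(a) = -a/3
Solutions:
 v(a) = C1 - a^4/32 + a^3/7 + a^2/6


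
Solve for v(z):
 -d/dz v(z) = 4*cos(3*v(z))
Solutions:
 v(z) = -asin((C1 + exp(24*z))/(C1 - exp(24*z)))/3 + pi/3
 v(z) = asin((C1 + exp(24*z))/(C1 - exp(24*z)))/3


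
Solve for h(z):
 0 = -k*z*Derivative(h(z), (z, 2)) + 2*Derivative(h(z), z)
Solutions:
 h(z) = C1 + z^(((re(k) + 2)*re(k) + im(k)^2)/(re(k)^2 + im(k)^2))*(C2*sin(2*log(z)*Abs(im(k))/(re(k)^2 + im(k)^2)) + C3*cos(2*log(z)*im(k)/(re(k)^2 + im(k)^2)))


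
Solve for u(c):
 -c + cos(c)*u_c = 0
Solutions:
 u(c) = C1 + Integral(c/cos(c), c)


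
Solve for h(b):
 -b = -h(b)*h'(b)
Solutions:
 h(b) = -sqrt(C1 + b^2)
 h(b) = sqrt(C1 + b^2)


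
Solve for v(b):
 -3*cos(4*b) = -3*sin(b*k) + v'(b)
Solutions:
 v(b) = C1 - 3*sin(4*b)/4 - 3*cos(b*k)/k


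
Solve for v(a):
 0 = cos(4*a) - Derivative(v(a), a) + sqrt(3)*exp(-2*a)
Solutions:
 v(a) = C1 + sin(4*a)/4 - sqrt(3)*exp(-2*a)/2


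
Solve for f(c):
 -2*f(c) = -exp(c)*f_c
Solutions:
 f(c) = C1*exp(-2*exp(-c))


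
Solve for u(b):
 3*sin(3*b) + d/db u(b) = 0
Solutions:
 u(b) = C1 + cos(3*b)


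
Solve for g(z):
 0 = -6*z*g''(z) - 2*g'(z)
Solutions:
 g(z) = C1 + C2*z^(2/3)


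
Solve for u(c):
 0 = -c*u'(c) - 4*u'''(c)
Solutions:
 u(c) = C1 + Integral(C2*airyai(-2^(1/3)*c/2) + C3*airybi(-2^(1/3)*c/2), c)


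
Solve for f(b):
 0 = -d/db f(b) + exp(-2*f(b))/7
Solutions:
 f(b) = log(-sqrt(C1 + 14*b)) - log(7)
 f(b) = log(C1 + 14*b)/2 - log(7)


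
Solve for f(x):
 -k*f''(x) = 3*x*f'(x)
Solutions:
 f(x) = C1 + C2*sqrt(k)*erf(sqrt(6)*x*sqrt(1/k)/2)


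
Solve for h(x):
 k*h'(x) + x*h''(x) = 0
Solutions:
 h(x) = C1 + x^(1 - re(k))*(C2*sin(log(x)*Abs(im(k))) + C3*cos(log(x)*im(k)))


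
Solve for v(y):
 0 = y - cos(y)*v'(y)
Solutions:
 v(y) = C1 + Integral(y/cos(y), y)


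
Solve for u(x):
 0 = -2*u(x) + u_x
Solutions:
 u(x) = C1*exp(2*x)


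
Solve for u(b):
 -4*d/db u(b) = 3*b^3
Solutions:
 u(b) = C1 - 3*b^4/16


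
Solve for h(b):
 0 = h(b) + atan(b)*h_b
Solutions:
 h(b) = C1*exp(-Integral(1/atan(b), b))


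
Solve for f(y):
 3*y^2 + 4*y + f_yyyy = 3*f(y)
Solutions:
 f(y) = C1*exp(-3^(1/4)*y) + C2*exp(3^(1/4)*y) + C3*sin(3^(1/4)*y) + C4*cos(3^(1/4)*y) + y^2 + 4*y/3


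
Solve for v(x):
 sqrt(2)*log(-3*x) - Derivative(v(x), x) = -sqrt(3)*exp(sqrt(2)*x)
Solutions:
 v(x) = C1 + sqrt(2)*x*log(-x) + sqrt(2)*x*(-1 + log(3)) + sqrt(6)*exp(sqrt(2)*x)/2


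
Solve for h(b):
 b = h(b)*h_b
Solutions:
 h(b) = -sqrt(C1 + b^2)
 h(b) = sqrt(C1 + b^2)


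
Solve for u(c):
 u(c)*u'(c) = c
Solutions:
 u(c) = -sqrt(C1 + c^2)
 u(c) = sqrt(C1 + c^2)


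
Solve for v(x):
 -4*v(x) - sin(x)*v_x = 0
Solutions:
 v(x) = C1*(cos(x)^2 + 2*cos(x) + 1)/(cos(x)^2 - 2*cos(x) + 1)


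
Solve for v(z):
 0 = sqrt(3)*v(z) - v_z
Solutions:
 v(z) = C1*exp(sqrt(3)*z)


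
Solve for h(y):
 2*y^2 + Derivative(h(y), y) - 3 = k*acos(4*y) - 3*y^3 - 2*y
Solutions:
 h(y) = C1 + k*(y*acos(4*y) - sqrt(1 - 16*y^2)/4) - 3*y^4/4 - 2*y^3/3 - y^2 + 3*y


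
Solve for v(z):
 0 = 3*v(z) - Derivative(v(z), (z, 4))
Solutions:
 v(z) = C1*exp(-3^(1/4)*z) + C2*exp(3^(1/4)*z) + C3*sin(3^(1/4)*z) + C4*cos(3^(1/4)*z)


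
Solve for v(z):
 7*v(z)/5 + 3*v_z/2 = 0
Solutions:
 v(z) = C1*exp(-14*z/15)


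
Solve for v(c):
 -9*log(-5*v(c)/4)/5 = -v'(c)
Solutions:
 -5*Integral(1/(log(-_y) - 2*log(2) + log(5)), (_y, v(c)))/9 = C1 - c


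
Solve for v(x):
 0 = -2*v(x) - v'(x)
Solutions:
 v(x) = C1*exp(-2*x)


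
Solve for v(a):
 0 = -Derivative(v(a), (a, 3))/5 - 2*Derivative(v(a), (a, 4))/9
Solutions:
 v(a) = C1 + C2*a + C3*a^2 + C4*exp(-9*a/10)


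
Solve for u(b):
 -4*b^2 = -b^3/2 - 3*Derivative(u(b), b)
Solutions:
 u(b) = C1 - b^4/24 + 4*b^3/9


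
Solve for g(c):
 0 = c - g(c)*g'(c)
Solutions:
 g(c) = -sqrt(C1 + c^2)
 g(c) = sqrt(C1 + c^2)


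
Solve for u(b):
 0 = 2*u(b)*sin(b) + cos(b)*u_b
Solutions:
 u(b) = C1*cos(b)^2


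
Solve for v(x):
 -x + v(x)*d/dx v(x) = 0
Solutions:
 v(x) = -sqrt(C1 + x^2)
 v(x) = sqrt(C1 + x^2)


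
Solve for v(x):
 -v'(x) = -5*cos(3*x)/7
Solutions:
 v(x) = C1 + 5*sin(3*x)/21


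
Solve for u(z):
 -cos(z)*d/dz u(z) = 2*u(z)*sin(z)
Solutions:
 u(z) = C1*cos(z)^2


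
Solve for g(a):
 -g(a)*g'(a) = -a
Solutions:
 g(a) = -sqrt(C1 + a^2)
 g(a) = sqrt(C1 + a^2)


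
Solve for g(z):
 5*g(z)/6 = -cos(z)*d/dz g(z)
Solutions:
 g(z) = C1*(sin(z) - 1)^(5/12)/(sin(z) + 1)^(5/12)


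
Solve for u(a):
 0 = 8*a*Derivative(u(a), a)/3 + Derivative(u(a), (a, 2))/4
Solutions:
 u(a) = C1 + C2*erf(4*sqrt(3)*a/3)


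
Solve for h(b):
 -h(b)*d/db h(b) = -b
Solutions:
 h(b) = -sqrt(C1 + b^2)
 h(b) = sqrt(C1 + b^2)


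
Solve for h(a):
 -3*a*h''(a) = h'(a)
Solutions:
 h(a) = C1 + C2*a^(2/3)


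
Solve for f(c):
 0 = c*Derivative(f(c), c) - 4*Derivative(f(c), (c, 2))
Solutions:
 f(c) = C1 + C2*erfi(sqrt(2)*c/4)


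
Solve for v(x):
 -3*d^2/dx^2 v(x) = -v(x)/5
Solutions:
 v(x) = C1*exp(-sqrt(15)*x/15) + C2*exp(sqrt(15)*x/15)


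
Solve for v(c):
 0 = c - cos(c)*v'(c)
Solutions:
 v(c) = C1 + Integral(c/cos(c), c)


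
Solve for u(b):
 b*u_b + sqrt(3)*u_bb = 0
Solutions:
 u(b) = C1 + C2*erf(sqrt(2)*3^(3/4)*b/6)


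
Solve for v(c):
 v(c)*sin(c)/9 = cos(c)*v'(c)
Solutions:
 v(c) = C1/cos(c)^(1/9)


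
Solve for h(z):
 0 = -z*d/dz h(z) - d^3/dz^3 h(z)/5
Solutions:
 h(z) = C1 + Integral(C2*airyai(-5^(1/3)*z) + C3*airybi(-5^(1/3)*z), z)


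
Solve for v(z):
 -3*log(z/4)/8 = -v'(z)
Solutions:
 v(z) = C1 + 3*z*log(z)/8 - 3*z*log(2)/4 - 3*z/8


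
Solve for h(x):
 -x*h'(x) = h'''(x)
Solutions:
 h(x) = C1 + Integral(C2*airyai(-x) + C3*airybi(-x), x)


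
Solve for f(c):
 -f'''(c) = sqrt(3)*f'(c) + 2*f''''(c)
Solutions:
 f(c) = C1 + C2*exp(c*(-2 + (1 + 54*sqrt(3) + sqrt(-1 + (1 + 54*sqrt(3))^2))^(-1/3) + (1 + 54*sqrt(3) + sqrt(-1 + (1 + 54*sqrt(3))^2))^(1/3))/12)*sin(sqrt(3)*c*(-(1 + 54*sqrt(3) + sqrt(-1 + (1 + 54*sqrt(3))^2))^(1/3) + (1 + 54*sqrt(3) + sqrt(-1 + (1 + 54*sqrt(3))^2))^(-1/3))/12) + C3*exp(c*(-2 + (1 + 54*sqrt(3) + sqrt(-1 + (1 + 54*sqrt(3))^2))^(-1/3) + (1 + 54*sqrt(3) + sqrt(-1 + (1 + 54*sqrt(3))^2))^(1/3))/12)*cos(sqrt(3)*c*(-(1 + 54*sqrt(3) + sqrt(-1 + (1 + 54*sqrt(3))^2))^(1/3) + (1 + 54*sqrt(3) + sqrt(-1 + (1 + 54*sqrt(3))^2))^(-1/3))/12) + C4*exp(-c*((1 + 54*sqrt(3) + sqrt(-1 + (1 + 54*sqrt(3))^2))^(-1/3) + 1 + (1 + 54*sqrt(3) + sqrt(-1 + (1 + 54*sqrt(3))^2))^(1/3))/6)


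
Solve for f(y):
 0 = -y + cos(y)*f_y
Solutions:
 f(y) = C1 + Integral(y/cos(y), y)


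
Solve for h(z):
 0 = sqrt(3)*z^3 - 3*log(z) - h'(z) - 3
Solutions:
 h(z) = C1 + sqrt(3)*z^4/4 - 3*z*log(z)


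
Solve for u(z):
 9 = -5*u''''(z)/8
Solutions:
 u(z) = C1 + C2*z + C3*z^2 + C4*z^3 - 3*z^4/5


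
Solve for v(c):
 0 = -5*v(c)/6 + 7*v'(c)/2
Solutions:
 v(c) = C1*exp(5*c/21)


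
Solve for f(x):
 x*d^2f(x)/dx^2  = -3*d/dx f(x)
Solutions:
 f(x) = C1 + C2/x^2


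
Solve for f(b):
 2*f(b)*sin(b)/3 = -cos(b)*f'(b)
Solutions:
 f(b) = C1*cos(b)^(2/3)


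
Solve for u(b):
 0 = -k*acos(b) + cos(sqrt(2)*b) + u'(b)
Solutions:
 u(b) = C1 + k*(b*acos(b) - sqrt(1 - b^2)) - sqrt(2)*sin(sqrt(2)*b)/2


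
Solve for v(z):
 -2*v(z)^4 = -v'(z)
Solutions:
 v(z) = (-1/(C1 + 6*z))^(1/3)
 v(z) = (-1/(C1 + 2*z))^(1/3)*(-3^(2/3) - 3*3^(1/6)*I)/6
 v(z) = (-1/(C1 + 2*z))^(1/3)*(-3^(2/3) + 3*3^(1/6)*I)/6


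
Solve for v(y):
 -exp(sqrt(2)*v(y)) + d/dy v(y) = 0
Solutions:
 v(y) = sqrt(2)*(2*log(-1/(C1 + y)) - log(2))/4


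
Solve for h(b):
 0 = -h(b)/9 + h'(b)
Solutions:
 h(b) = C1*exp(b/9)


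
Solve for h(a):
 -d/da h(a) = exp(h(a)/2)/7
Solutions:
 h(a) = 2*log(1/(C1 + a)) + 2*log(14)


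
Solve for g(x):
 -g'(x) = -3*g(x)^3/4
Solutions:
 g(x) = -sqrt(2)*sqrt(-1/(C1 + 3*x))
 g(x) = sqrt(2)*sqrt(-1/(C1 + 3*x))


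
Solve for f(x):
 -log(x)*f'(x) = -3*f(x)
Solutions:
 f(x) = C1*exp(3*li(x))


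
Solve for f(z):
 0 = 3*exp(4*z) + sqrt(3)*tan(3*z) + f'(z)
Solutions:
 f(z) = C1 - 3*exp(4*z)/4 + sqrt(3)*log(cos(3*z))/3


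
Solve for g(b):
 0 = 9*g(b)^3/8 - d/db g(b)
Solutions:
 g(b) = -2*sqrt(-1/(C1 + 9*b))
 g(b) = 2*sqrt(-1/(C1 + 9*b))


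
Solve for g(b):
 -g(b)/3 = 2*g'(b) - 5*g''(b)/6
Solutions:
 g(b) = C1*exp(b*(6 - sqrt(46))/5) + C2*exp(b*(6 + sqrt(46))/5)


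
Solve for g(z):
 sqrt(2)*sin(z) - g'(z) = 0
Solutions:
 g(z) = C1 - sqrt(2)*cos(z)


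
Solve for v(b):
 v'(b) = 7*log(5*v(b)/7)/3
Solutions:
 -3*Integral(1/(log(_y) - log(7) + log(5)), (_y, v(b)))/7 = C1 - b


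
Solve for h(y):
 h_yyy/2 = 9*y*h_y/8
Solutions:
 h(y) = C1 + Integral(C2*airyai(2^(1/3)*3^(2/3)*y/2) + C3*airybi(2^(1/3)*3^(2/3)*y/2), y)


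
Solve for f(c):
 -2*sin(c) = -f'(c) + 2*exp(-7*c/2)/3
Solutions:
 f(c) = C1 - 2*cos(c) - 4*exp(-7*c/2)/21


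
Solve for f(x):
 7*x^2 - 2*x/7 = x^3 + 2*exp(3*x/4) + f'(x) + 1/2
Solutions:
 f(x) = C1 - x^4/4 + 7*x^3/3 - x^2/7 - x/2 - 8*exp(3*x/4)/3


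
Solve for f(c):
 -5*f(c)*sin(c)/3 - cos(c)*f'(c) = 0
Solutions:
 f(c) = C1*cos(c)^(5/3)


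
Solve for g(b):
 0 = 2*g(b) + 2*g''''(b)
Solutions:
 g(b) = (C1*sin(sqrt(2)*b/2) + C2*cos(sqrt(2)*b/2))*exp(-sqrt(2)*b/2) + (C3*sin(sqrt(2)*b/2) + C4*cos(sqrt(2)*b/2))*exp(sqrt(2)*b/2)


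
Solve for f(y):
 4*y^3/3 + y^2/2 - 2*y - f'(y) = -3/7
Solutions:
 f(y) = C1 + y^4/3 + y^3/6 - y^2 + 3*y/7


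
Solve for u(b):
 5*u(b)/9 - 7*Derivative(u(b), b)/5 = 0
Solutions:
 u(b) = C1*exp(25*b/63)


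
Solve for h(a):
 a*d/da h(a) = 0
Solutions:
 h(a) = C1


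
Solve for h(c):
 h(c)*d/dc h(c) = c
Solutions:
 h(c) = -sqrt(C1 + c^2)
 h(c) = sqrt(C1 + c^2)


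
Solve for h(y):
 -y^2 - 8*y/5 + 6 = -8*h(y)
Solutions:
 h(y) = y^2/8 + y/5 - 3/4


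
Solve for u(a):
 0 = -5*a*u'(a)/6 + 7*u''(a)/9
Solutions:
 u(a) = C1 + C2*erfi(sqrt(105)*a/14)


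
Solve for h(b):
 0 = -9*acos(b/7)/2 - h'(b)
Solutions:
 h(b) = C1 - 9*b*acos(b/7)/2 + 9*sqrt(49 - b^2)/2


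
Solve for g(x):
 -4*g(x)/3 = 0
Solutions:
 g(x) = 0


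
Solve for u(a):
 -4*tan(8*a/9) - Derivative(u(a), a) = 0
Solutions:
 u(a) = C1 + 9*log(cos(8*a/9))/2


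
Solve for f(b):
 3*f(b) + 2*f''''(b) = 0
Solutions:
 f(b) = (C1*sin(6^(1/4)*b/2) + C2*cos(6^(1/4)*b/2))*exp(-6^(1/4)*b/2) + (C3*sin(6^(1/4)*b/2) + C4*cos(6^(1/4)*b/2))*exp(6^(1/4)*b/2)


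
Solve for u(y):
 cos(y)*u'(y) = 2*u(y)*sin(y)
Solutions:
 u(y) = C1/cos(y)^2


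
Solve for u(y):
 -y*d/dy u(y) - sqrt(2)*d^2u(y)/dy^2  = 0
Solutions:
 u(y) = C1 + C2*erf(2^(1/4)*y/2)


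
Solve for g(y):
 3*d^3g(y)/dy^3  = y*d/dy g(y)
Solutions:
 g(y) = C1 + Integral(C2*airyai(3^(2/3)*y/3) + C3*airybi(3^(2/3)*y/3), y)


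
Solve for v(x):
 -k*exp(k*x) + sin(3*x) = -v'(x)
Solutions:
 v(x) = C1 + exp(k*x) + cos(3*x)/3


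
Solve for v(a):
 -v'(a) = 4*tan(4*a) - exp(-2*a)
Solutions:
 v(a) = C1 - log(tan(4*a)^2 + 1)/2 - exp(-2*a)/2


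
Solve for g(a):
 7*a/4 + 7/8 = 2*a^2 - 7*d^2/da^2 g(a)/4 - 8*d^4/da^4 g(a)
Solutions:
 g(a) = C1 + C2*a + C3*sin(sqrt(14)*a/8) + C4*cos(sqrt(14)*a/8) + 2*a^4/21 - a^3/6 - 1073*a^2/196


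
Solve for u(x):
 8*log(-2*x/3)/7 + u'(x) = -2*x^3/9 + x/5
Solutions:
 u(x) = C1 - x^4/18 + x^2/10 - 8*x*log(-x)/7 + 8*x*(-log(2) + 1 + log(3))/7


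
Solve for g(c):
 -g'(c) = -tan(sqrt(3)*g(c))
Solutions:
 g(c) = sqrt(3)*(pi - asin(C1*exp(sqrt(3)*c)))/3
 g(c) = sqrt(3)*asin(C1*exp(sqrt(3)*c))/3


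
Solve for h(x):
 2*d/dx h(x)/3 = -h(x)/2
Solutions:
 h(x) = C1*exp(-3*x/4)


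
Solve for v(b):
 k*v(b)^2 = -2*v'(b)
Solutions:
 v(b) = 2/(C1 + b*k)


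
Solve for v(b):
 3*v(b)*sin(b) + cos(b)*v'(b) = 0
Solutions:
 v(b) = C1*cos(b)^3


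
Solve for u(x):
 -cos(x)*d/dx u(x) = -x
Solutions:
 u(x) = C1 + Integral(x/cos(x), x)


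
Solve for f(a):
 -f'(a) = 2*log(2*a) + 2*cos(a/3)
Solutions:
 f(a) = C1 - 2*a*log(a) - 2*a*log(2) + 2*a - 6*sin(a/3)


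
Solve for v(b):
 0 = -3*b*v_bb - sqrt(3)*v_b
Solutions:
 v(b) = C1 + C2*b^(1 - sqrt(3)/3)


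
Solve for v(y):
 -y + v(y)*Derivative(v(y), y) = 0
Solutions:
 v(y) = -sqrt(C1 + y^2)
 v(y) = sqrt(C1 + y^2)


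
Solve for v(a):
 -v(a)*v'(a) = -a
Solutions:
 v(a) = -sqrt(C1 + a^2)
 v(a) = sqrt(C1 + a^2)


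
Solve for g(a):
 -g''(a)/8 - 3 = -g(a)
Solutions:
 g(a) = C1*exp(-2*sqrt(2)*a) + C2*exp(2*sqrt(2)*a) + 3


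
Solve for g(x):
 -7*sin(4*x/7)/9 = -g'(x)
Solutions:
 g(x) = C1 - 49*cos(4*x/7)/36


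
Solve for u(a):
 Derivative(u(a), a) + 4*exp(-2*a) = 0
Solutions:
 u(a) = C1 + 2*exp(-2*a)


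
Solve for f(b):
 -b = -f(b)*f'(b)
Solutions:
 f(b) = -sqrt(C1 + b^2)
 f(b) = sqrt(C1 + b^2)


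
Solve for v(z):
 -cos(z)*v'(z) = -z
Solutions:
 v(z) = C1 + Integral(z/cos(z), z)


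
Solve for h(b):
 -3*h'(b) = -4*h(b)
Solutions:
 h(b) = C1*exp(4*b/3)


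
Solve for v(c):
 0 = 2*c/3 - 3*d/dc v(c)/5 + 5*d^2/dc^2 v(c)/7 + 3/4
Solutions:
 v(c) = C1 + C2*exp(21*c/25) + 5*c^2/9 + 1945*c/756


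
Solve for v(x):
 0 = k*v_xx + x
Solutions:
 v(x) = C1 + C2*x - x^3/(6*k)


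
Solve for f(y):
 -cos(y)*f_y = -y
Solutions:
 f(y) = C1 + Integral(y/cos(y), y)


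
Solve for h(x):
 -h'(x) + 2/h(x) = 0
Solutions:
 h(x) = -sqrt(C1 + 4*x)
 h(x) = sqrt(C1 + 4*x)


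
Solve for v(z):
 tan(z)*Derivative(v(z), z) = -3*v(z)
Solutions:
 v(z) = C1/sin(z)^3


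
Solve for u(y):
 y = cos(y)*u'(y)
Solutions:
 u(y) = C1 + Integral(y/cos(y), y)


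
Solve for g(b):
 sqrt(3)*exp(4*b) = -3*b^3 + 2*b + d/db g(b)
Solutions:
 g(b) = C1 + 3*b^4/4 - b^2 + sqrt(3)*exp(4*b)/4


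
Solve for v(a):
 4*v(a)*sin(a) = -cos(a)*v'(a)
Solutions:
 v(a) = C1*cos(a)^4


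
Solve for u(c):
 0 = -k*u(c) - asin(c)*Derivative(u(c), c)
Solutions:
 u(c) = C1*exp(-k*Integral(1/asin(c), c))


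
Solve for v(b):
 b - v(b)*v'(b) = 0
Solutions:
 v(b) = -sqrt(C1 + b^2)
 v(b) = sqrt(C1 + b^2)


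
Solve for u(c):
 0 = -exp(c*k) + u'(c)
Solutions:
 u(c) = C1 + exp(c*k)/k


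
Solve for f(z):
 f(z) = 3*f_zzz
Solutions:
 f(z) = C3*exp(3^(2/3)*z/3) + (C1*sin(3^(1/6)*z/2) + C2*cos(3^(1/6)*z/2))*exp(-3^(2/3)*z/6)


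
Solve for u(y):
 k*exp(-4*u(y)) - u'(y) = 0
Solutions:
 u(y) = log(-I*(C1 + 4*k*y)^(1/4))
 u(y) = log(I*(C1 + 4*k*y)^(1/4))
 u(y) = log(-(C1 + 4*k*y)^(1/4))
 u(y) = log(C1 + 4*k*y)/4


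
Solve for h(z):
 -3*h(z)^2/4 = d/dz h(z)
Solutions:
 h(z) = 4/(C1 + 3*z)


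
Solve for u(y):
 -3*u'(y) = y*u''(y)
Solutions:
 u(y) = C1 + C2/y^2


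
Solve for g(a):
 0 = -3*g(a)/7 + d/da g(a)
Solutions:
 g(a) = C1*exp(3*a/7)


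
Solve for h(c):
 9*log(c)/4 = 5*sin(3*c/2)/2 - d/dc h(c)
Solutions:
 h(c) = C1 - 9*c*log(c)/4 + 9*c/4 - 5*cos(3*c/2)/3


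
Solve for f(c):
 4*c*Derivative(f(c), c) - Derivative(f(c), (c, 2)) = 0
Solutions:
 f(c) = C1 + C2*erfi(sqrt(2)*c)


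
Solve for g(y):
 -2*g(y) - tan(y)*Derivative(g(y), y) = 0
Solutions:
 g(y) = C1/sin(y)^2


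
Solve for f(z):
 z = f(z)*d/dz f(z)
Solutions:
 f(z) = -sqrt(C1 + z^2)
 f(z) = sqrt(C1 + z^2)


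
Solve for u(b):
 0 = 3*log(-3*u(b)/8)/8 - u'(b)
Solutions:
 -8*Integral(1/(log(-_y) - 3*log(2) + log(3)), (_y, u(b)))/3 = C1 - b


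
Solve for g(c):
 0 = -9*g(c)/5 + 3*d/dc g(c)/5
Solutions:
 g(c) = C1*exp(3*c)


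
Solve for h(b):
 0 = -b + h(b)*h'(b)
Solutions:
 h(b) = -sqrt(C1 + b^2)
 h(b) = sqrt(C1 + b^2)


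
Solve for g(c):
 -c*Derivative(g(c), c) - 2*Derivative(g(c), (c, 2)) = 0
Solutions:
 g(c) = C1 + C2*erf(c/2)


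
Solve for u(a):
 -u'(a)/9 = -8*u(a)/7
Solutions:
 u(a) = C1*exp(72*a/7)


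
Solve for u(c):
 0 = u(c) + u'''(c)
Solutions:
 u(c) = C3*exp(-c) + (C1*sin(sqrt(3)*c/2) + C2*cos(sqrt(3)*c/2))*exp(c/2)


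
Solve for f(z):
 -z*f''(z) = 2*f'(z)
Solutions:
 f(z) = C1 + C2/z


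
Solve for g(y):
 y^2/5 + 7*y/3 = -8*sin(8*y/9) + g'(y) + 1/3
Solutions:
 g(y) = C1 + y^3/15 + 7*y^2/6 - y/3 - 9*cos(8*y/9)


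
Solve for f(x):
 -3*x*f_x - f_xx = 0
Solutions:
 f(x) = C1 + C2*erf(sqrt(6)*x/2)


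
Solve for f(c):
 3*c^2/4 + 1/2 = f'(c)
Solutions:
 f(c) = C1 + c^3/4 + c/2


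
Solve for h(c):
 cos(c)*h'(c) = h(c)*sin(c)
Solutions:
 h(c) = C1/cos(c)


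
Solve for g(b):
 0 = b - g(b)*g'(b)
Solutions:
 g(b) = -sqrt(C1 + b^2)
 g(b) = sqrt(C1 + b^2)


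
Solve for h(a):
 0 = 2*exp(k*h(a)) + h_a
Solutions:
 h(a) = Piecewise((log(1/(C1*k + 2*a*k))/k, Ne(k, 0)), (nan, True))
 h(a) = Piecewise((C1 - 2*a, Eq(k, 0)), (nan, True))


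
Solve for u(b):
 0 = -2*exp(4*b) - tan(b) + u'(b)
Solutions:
 u(b) = C1 + exp(4*b)/2 - log(cos(b))


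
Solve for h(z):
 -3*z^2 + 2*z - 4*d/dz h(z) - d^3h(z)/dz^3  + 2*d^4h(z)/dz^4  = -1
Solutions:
 h(z) = C1 + C2*exp(z*(-(12*sqrt(327) + 217)^(1/3) - 1/(12*sqrt(327) + 217)^(1/3) + 2)/12)*sin(sqrt(3)*z*(-(12*sqrt(327) + 217)^(1/3) + (12*sqrt(327) + 217)^(-1/3))/12) + C3*exp(z*(-(12*sqrt(327) + 217)^(1/3) - 1/(12*sqrt(327) + 217)^(1/3) + 2)/12)*cos(sqrt(3)*z*(-(12*sqrt(327) + 217)^(1/3) + (12*sqrt(327) + 217)^(-1/3))/12) + C4*exp(z*((12*sqrt(327) + 217)^(-1/3) + 1 + (12*sqrt(327) + 217)^(1/3))/6) - z^3/4 + z^2/4 + 5*z/8


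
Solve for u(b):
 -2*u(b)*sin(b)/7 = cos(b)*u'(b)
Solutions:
 u(b) = C1*cos(b)^(2/7)


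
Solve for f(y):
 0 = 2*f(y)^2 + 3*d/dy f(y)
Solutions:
 f(y) = 3/(C1 + 2*y)


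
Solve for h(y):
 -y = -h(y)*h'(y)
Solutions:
 h(y) = -sqrt(C1 + y^2)
 h(y) = sqrt(C1 + y^2)


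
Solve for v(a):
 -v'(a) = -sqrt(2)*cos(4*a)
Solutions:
 v(a) = C1 + sqrt(2)*sin(4*a)/4


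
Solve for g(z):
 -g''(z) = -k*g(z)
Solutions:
 g(z) = C1*exp(-sqrt(k)*z) + C2*exp(sqrt(k)*z)


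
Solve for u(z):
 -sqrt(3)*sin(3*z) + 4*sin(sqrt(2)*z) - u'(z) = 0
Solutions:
 u(z) = C1 + sqrt(3)*cos(3*z)/3 - 2*sqrt(2)*cos(sqrt(2)*z)


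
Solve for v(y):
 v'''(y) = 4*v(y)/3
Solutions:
 v(y) = C3*exp(6^(2/3)*y/3) + (C1*sin(2^(2/3)*3^(1/6)*y/2) + C2*cos(2^(2/3)*3^(1/6)*y/2))*exp(-6^(2/3)*y/6)


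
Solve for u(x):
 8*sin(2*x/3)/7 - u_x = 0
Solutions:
 u(x) = C1 - 12*cos(2*x/3)/7


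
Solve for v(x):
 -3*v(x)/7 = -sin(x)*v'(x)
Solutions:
 v(x) = C1*(cos(x) - 1)^(3/14)/(cos(x) + 1)^(3/14)


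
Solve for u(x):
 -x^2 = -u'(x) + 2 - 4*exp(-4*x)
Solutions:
 u(x) = C1 + x^3/3 + 2*x + exp(-4*x)


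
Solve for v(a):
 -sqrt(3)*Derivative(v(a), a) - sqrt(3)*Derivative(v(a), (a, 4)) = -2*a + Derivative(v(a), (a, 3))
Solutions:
 v(a) = C1 + C2*exp(a*(-4*sqrt(3) + 2*18^(1/3)/(2*sqrt(3) + 243 + sqrt(-12 + (2*sqrt(3) + 243)^2))^(1/3) + 12^(1/3)*(2*sqrt(3) + 243 + sqrt(-12 + (2*sqrt(3) + 243)^2))^(1/3))/36)*sin(2^(1/3)*3^(1/6)*a*(-2^(1/3)*3^(2/3)*(2*sqrt(3) + 243 + 9*sqrt(-4/27 + (2*sqrt(3)/9 + 27)^2))^(1/3) + 6/(2*sqrt(3) + 243 + 9*sqrt(-4/27 + (2*sqrt(3)/9 + 27)^2))^(1/3))/36) + C3*exp(a*(-4*sqrt(3) + 2*18^(1/3)/(2*sqrt(3) + 243 + sqrt(-12 + (2*sqrt(3) + 243)^2))^(1/3) + 12^(1/3)*(2*sqrt(3) + 243 + sqrt(-12 + (2*sqrt(3) + 243)^2))^(1/3))/36)*cos(2^(1/3)*3^(1/6)*a*(-2^(1/3)*3^(2/3)*(2*sqrt(3) + 243 + 9*sqrt(-4/27 + (2*sqrt(3)/9 + 27)^2))^(1/3) + 6/(2*sqrt(3) + 243 + 9*sqrt(-4/27 + (2*sqrt(3)/9 + 27)^2))^(1/3))/36) + C4*exp(-a*(2*18^(1/3)/(2*sqrt(3) + 243 + sqrt(-12 + (2*sqrt(3) + 243)^2))^(1/3) + 2*sqrt(3) + 12^(1/3)*(2*sqrt(3) + 243 + sqrt(-12 + (2*sqrt(3) + 243)^2))^(1/3))/18) + sqrt(3)*a^2/3


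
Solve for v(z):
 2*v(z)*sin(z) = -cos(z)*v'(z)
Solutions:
 v(z) = C1*cos(z)^2


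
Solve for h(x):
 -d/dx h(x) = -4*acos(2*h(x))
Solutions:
 Integral(1/acos(2*_y), (_y, h(x))) = C1 + 4*x


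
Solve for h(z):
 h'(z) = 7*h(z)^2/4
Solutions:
 h(z) = -4/(C1 + 7*z)


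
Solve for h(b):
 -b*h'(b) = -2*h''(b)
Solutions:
 h(b) = C1 + C2*erfi(b/2)


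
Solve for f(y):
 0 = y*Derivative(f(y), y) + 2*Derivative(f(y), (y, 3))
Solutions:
 f(y) = C1 + Integral(C2*airyai(-2^(2/3)*y/2) + C3*airybi(-2^(2/3)*y/2), y)


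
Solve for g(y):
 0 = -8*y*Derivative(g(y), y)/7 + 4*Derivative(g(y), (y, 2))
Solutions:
 g(y) = C1 + C2*erfi(sqrt(7)*y/7)


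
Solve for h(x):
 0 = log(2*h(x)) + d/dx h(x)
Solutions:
 Integral(1/(log(_y) + log(2)), (_y, h(x))) = C1 - x


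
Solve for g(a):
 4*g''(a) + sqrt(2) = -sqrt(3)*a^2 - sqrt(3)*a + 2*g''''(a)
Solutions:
 g(a) = C1 + C2*a + C3*exp(-sqrt(2)*a) + C4*exp(sqrt(2)*a) - sqrt(3)*a^4/48 - sqrt(3)*a^3/24 + a^2*(-sqrt(3) - sqrt(2))/8


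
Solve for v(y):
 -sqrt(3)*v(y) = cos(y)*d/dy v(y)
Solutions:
 v(y) = C1*(sin(y) - 1)^(sqrt(3)/2)/(sin(y) + 1)^(sqrt(3)/2)


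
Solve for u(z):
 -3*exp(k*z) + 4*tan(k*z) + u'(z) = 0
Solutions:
 u(z) = C1 + 3*Piecewise((exp(k*z)/k, Ne(k, 0)), (z, True)) - 4*Piecewise((-log(cos(k*z))/k, Ne(k, 0)), (0, True))


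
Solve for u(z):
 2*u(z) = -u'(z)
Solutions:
 u(z) = C1*exp(-2*z)


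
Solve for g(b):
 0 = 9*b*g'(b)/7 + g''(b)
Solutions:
 g(b) = C1 + C2*erf(3*sqrt(14)*b/14)


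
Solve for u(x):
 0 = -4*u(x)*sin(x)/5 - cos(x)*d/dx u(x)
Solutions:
 u(x) = C1*cos(x)^(4/5)


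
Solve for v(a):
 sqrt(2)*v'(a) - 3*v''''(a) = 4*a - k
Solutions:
 v(a) = C1 + C4*exp(2^(1/6)*3^(2/3)*a/3) + sqrt(2)*a^2 - sqrt(2)*a*k/2 + (C2*sin(6^(1/6)*a/2) + C3*cos(6^(1/6)*a/2))*exp(-2^(1/6)*3^(2/3)*a/6)


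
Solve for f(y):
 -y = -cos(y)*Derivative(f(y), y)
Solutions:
 f(y) = C1 + Integral(y/cos(y), y)


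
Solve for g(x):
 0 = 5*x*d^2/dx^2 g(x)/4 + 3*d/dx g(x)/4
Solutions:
 g(x) = C1 + C2*x^(2/5)


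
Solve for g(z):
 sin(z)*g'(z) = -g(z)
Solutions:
 g(z) = C1*sqrt(cos(z) + 1)/sqrt(cos(z) - 1)


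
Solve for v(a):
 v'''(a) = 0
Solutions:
 v(a) = C1 + C2*a + C3*a^2


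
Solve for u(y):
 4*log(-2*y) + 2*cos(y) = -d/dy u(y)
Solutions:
 u(y) = C1 - 4*y*log(-y) - 4*y*log(2) + 4*y - 2*sin(y)


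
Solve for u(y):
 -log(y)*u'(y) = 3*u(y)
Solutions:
 u(y) = C1*exp(-3*li(y))


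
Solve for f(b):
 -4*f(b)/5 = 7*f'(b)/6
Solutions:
 f(b) = C1*exp(-24*b/35)


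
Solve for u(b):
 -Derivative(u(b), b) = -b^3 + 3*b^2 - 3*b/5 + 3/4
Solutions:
 u(b) = C1 + b^4/4 - b^3 + 3*b^2/10 - 3*b/4


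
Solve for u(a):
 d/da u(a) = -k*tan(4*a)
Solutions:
 u(a) = C1 + k*log(cos(4*a))/4


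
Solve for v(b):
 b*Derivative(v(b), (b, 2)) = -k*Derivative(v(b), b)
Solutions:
 v(b) = C1 + b^(1 - re(k))*(C2*sin(log(b)*Abs(im(k))) + C3*cos(log(b)*im(k)))


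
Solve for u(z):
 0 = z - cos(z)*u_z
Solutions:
 u(z) = C1 + Integral(z/cos(z), z)


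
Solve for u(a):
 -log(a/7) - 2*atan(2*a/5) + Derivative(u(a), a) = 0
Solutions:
 u(a) = C1 + a*log(a) + 2*a*atan(2*a/5) - a*log(7) - a - 5*log(4*a^2 + 25)/2


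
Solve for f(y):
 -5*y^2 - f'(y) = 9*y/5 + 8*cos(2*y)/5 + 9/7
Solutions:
 f(y) = C1 - 5*y^3/3 - 9*y^2/10 - 9*y/7 - 8*sin(y)*cos(y)/5


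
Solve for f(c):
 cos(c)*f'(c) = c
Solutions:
 f(c) = C1 + Integral(c/cos(c), c)


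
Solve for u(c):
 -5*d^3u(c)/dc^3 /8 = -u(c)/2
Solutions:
 u(c) = C3*exp(10^(2/3)*c/5) + (C1*sin(10^(2/3)*sqrt(3)*c/10) + C2*cos(10^(2/3)*sqrt(3)*c/10))*exp(-10^(2/3)*c/10)


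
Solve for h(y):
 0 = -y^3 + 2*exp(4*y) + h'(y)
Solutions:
 h(y) = C1 + y^4/4 - exp(4*y)/2


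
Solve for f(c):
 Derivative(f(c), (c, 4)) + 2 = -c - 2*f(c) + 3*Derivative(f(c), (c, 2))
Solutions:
 f(c) = C1*exp(-c) + C2*exp(c) + C3*exp(-sqrt(2)*c) + C4*exp(sqrt(2)*c) - c/2 - 1


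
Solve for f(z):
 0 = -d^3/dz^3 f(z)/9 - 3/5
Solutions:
 f(z) = C1 + C2*z + C3*z^2 - 9*z^3/10


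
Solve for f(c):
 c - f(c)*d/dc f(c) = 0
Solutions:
 f(c) = -sqrt(C1 + c^2)
 f(c) = sqrt(C1 + c^2)


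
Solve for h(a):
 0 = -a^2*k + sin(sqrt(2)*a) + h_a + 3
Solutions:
 h(a) = C1 + a^3*k/3 - 3*a + sqrt(2)*cos(sqrt(2)*a)/2


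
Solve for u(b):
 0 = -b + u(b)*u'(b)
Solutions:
 u(b) = -sqrt(C1 + b^2)
 u(b) = sqrt(C1 + b^2)


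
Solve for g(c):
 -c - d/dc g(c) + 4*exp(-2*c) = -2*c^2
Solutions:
 g(c) = C1 + 2*c^3/3 - c^2/2 - 2*exp(-2*c)


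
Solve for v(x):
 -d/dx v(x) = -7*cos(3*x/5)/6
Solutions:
 v(x) = C1 + 35*sin(3*x/5)/18


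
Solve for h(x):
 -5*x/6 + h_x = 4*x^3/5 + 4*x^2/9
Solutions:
 h(x) = C1 + x^4/5 + 4*x^3/27 + 5*x^2/12


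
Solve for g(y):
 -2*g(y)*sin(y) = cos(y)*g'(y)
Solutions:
 g(y) = C1*cos(y)^2


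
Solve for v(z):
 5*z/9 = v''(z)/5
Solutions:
 v(z) = C1 + C2*z + 25*z^3/54


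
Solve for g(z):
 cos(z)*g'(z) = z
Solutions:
 g(z) = C1 + Integral(z/cos(z), z)


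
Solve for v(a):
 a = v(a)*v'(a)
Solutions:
 v(a) = -sqrt(C1 + a^2)
 v(a) = sqrt(C1 + a^2)


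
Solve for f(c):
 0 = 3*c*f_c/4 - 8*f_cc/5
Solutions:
 f(c) = C1 + C2*erfi(sqrt(15)*c/8)


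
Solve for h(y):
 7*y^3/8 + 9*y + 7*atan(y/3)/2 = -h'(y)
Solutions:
 h(y) = C1 - 7*y^4/32 - 9*y^2/2 - 7*y*atan(y/3)/2 + 21*log(y^2 + 9)/4


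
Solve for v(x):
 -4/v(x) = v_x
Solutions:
 v(x) = -sqrt(C1 - 8*x)
 v(x) = sqrt(C1 - 8*x)


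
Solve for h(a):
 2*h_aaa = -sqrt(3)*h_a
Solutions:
 h(a) = C1 + C2*sin(sqrt(2)*3^(1/4)*a/2) + C3*cos(sqrt(2)*3^(1/4)*a/2)


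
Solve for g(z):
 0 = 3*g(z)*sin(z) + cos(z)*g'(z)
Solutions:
 g(z) = C1*cos(z)^3


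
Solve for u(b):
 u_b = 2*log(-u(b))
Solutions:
 -li(-u(b)) = C1 + 2*b


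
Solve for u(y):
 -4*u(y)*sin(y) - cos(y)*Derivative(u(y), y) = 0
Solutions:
 u(y) = C1*cos(y)^4


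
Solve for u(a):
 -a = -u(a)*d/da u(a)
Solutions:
 u(a) = -sqrt(C1 + a^2)
 u(a) = sqrt(C1 + a^2)


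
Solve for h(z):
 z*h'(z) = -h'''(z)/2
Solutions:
 h(z) = C1 + Integral(C2*airyai(-2^(1/3)*z) + C3*airybi(-2^(1/3)*z), z)


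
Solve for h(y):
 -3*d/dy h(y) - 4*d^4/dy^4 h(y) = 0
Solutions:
 h(y) = C1 + C4*exp(-6^(1/3)*y/2) + (C2*sin(2^(1/3)*3^(5/6)*y/4) + C3*cos(2^(1/3)*3^(5/6)*y/4))*exp(6^(1/3)*y/4)


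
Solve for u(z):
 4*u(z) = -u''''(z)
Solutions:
 u(z) = (C1*sin(z) + C2*cos(z))*exp(-z) + (C3*sin(z) + C4*cos(z))*exp(z)


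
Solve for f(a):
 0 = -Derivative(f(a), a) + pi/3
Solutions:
 f(a) = C1 + pi*a/3


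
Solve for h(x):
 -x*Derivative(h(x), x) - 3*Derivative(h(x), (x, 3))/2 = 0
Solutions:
 h(x) = C1 + Integral(C2*airyai(-2^(1/3)*3^(2/3)*x/3) + C3*airybi(-2^(1/3)*3^(2/3)*x/3), x)


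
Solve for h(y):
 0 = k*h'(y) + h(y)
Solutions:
 h(y) = C1*exp(-y/k)


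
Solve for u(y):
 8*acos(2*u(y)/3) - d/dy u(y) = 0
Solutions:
 Integral(1/acos(2*_y/3), (_y, u(y))) = C1 + 8*y


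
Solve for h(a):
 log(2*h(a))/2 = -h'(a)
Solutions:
 2*Integral(1/(log(_y) + log(2)), (_y, h(a))) = C1 - a


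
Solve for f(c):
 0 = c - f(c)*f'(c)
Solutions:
 f(c) = -sqrt(C1 + c^2)
 f(c) = sqrt(C1 + c^2)


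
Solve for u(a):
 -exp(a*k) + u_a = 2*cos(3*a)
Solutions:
 u(a) = C1 + 2*sin(3*a)/3 + exp(a*k)/k


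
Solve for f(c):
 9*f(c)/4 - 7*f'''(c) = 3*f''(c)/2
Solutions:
 f(c) = C1*exp(-c*((21*sqrt(439) + 440)^(-1/3) + 2 + (21*sqrt(439) + 440)^(1/3))/28)*sin(sqrt(3)*c*(-(21*sqrt(439) + 440)^(1/3) + (21*sqrt(439) + 440)^(-1/3))/28) + C2*exp(-c*((21*sqrt(439) + 440)^(-1/3) + 2 + (21*sqrt(439) + 440)^(1/3))/28)*cos(sqrt(3)*c*(-(21*sqrt(439) + 440)^(1/3) + (21*sqrt(439) + 440)^(-1/3))/28) + C3*exp(c*(-1 + (21*sqrt(439) + 440)^(-1/3) + (21*sqrt(439) + 440)^(1/3))/14)
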